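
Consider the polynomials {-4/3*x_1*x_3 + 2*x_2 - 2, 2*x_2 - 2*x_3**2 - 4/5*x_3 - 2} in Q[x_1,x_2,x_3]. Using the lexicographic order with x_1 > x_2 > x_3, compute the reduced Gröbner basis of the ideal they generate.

G = {x_1*x_3 - 3/2*x_3**2 - 3/5*x_3, x_2 - x_3**2 - 2/5*x_3 - 1}

f_1 = -4/3*x_1*x_3 + 2*x_2 - 2, LT = x_1*x_3.
f_2 = 2*x_2 - 2*x_3**2 - 4/5*x_3 - 2, LT = x_2.

The S-polynomials (S(f_1,f_2)) all reduce to 0 modulo the current basis, so we have a Gröbner basis.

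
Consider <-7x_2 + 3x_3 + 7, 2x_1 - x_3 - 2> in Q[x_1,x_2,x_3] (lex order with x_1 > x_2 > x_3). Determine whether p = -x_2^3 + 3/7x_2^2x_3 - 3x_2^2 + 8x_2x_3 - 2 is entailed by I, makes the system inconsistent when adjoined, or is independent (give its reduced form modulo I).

-x_2^3 + 3/7x_2^2x_3 - 3x_2^2 + 8x_2x_3 - 2 is independent of I; its normal form modulo I is 132/49x_3^2 + 32/7x_3 - 6.

First compute the reduced Gröbner basis of I by Buchberger's algorithm.
f_1 = -7x_2 + 3x_3 + 7, LT = x_2.
f_2 = 2x_1 - x_3 - 2, LT = x_1.

The S-polynomials (S(f_1,f_2)) all reduce to 0 modulo the current basis, so we have a Gröbner basis.
Inter-reduce: drop elements whose leading term is divisible by another's, tail-reduce, and make monic.
Reduced Gröbner basis: {x_1 - 1/2x_3 - 1, x_2 - 3/7x_3 - 1}.
Label its elements g_1 = x_1 - 1/2x_3 - 1, g_2 = x_2 - 3/7x_3 - 1.

Reduce p = -x_2^3 + 3/7x_2^2x_3 - 3x_2^2 + 8x_2x_3 - 2 modulo G:
  leading term x_2^3: subtract (-x_2^2)·g_2 from -x_2^3 + 3/7x_2^2x_3 - 3x_2^2 + 8x_2x_3 - 2 → -4x_2^2 + 8x_2x_3 - 2
  leading term x_2^2: subtract (-4x_2)·g_2 from -4x_2^2 + 8x_2x_3 - 2 → 44/7x_2x_3 - 4x_2 - 2
  leading term x_2x_3: subtract (44/7x_3)·g_2 from 44/7x_2x_3 - 4x_2 - 2 → -4x_2 + 132/49x_3^2 + 44/7x_3 - 2
  leading term x_2: subtract (-4)·g_2 from -4x_2 + 132/49x_3^2 + 44/7x_3 - 2 → 132/49x_3^2 + 32/7x_3 - 6
  leading term x_3^2: no divisor's leading term divides it; move 132/49x_3^2 to the remainder.
  leading term x_3: no divisor's leading term divides it; move 32/7x_3 to the remainder.
  leading term 1: no divisor's leading term divides it; move -6 to the remainder.
  normal form = 132/49x_3^2 + 32/7x_3 - 6.
The normal form is nonzero, so p ∉ I. Since p minus its normal form lies in I, I + (p) = I + (r) where r = 132/49x_3^2 + 32/7x_3 - 6; decide whether this ideal is the whole ring.
Run Buchberger on G together with r (pairs among the g_i already reduce to 0 since G is a Gröbner basis):
g_1 = x_1 - 1/2x_3 - 1, LT = x_1.
g_2 = x_2 - 3/7x_3 - 1, LT = x_2.
r = 132/49x_3^2 + 32/7x_3 - 6, LT = x_3^2.

The S-polynomials (S(g_1,g_2), S(g_1,r), S(g_2,r)) all reduce to 0 modulo the current basis, so we have a Gröbner basis.
Inter-reduce: drop elements whose leading term is divisible by another's, tail-reduce, and make monic.
Reduced Gröbner basis: {x_1 - 1/2x_3 - 1, x_2 - 3/7x_3 - 1, x_3^2 + 56/33x_3 - 49/22}.
The reduced Gröbner basis of I + (p) is {x_1 - 1/2x_3 - 1, x_2 - 3/7x_3 - 1, x_3^2 + 56/33x_3 - 49/22} ≠ {1}, a proper ideal, so the enlarged system stays consistent: p is independent of I, with normal form 132/49x_3^2 + 32/7x_3 - 6.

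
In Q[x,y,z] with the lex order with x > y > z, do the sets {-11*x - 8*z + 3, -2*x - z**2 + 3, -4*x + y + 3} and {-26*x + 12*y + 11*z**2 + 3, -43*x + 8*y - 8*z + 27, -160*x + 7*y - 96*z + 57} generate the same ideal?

Yes, the ideals are equal.

Since reduced Gröbner bases are canonical representatives of ideals under a given ordering, it suffices to compute and compare them.
Buchberger on the first generating set:
f_1 = -11*x - 8*z + 3, LT = x.
f_2 = -2*x - z**2 + 3, LT = x.
f_3 = -4*x + y + 3, LT = x.

S(f_1,f_2): lcm = x. S = -1/2*z**2 + 8/11*z + 27/22.
  leading term z**2: no divisor's leading term divides it; move -1/2*z**2 to the remainder.
  leading term z: no divisor's leading term divides it; move 8/11*z to the remainder.
  leading term 1: no divisor's leading term divides it; move 27/22 to the remainder.
  remainder -1/2*z**2 + 8/11*z + 27/22 ≠ 0; add g_4 = -1/2*z**2 + 8/11*z + 27/22 to the basis.

S(f_1,f_3): lcm = x. S = 1/4*y + 8/11*z + 21/44.
  leading term y: no divisor's leading term divides it; move 1/4*y to the remainder.
  leading term z: no divisor's leading term divides it; move 8/11*z to the remainder.
  leading term 1: no divisor's leading term divides it; move 21/44 to the remainder.
  remainder 1/4*y + 8/11*z + 21/44 ≠ 0; add g_5 = 1/4*y + 8/11*z + 21/44 to the basis.

The other S-polynomials (S(f_2,f_3), S(f_1,g_4), S(f_2,g_4), S(f_3,g_4), S(f_1,g_5), S(f_2,g_5), S(f_3,g_5), S(g_4,g_5)) all reduce to 0 modulo the current basis, so we have a Gröbner basis.
Inter-reduce: drop elements whose leading term is divisible by another's, tail-reduce, and make monic.
Reduced Gröbner basis: {x + 8/11*z - 3/11, y + 32/11*z + 21/11, z**2 - 16/11*z - 27/11}.

Buchberger on the second generating set:
h_1 = -26*x + 12*y + 11*z**2 + 3, LT = x.
h_2 = -43*x + 8*y - 8*z + 27, LT = x.
h_3 = -160*x + 7*y - 96*z + 57, LT = x.

S(h_1,h_2): lcm = x. S = -154/559*y - 11/26*z**2 - 8/43*z + 573/1118.
  leading term y: no divisor's leading term divides it; move -154/559*y to the remainder.
  leading term z**2: no divisor's leading term divides it; move -11/26*z**2 to the remainder.
  leading term z: no divisor's leading term divides it; move -8/43*z to the remainder.
  leading term 1: no divisor's leading term divides it; move 573/1118 to the remainder.
  remainder -154/559*y - 11/26*z**2 - 8/43*z + 573/1118 ≠ 0; add k_4 = -154/559*y - 11/26*z**2 - 8/43*z + 573/1118 to the basis.

S(h_1,h_3): lcm = x. S = -869/2080*y - 11/26*z**2 - 3/5*z + 501/2080.
  leading term y: subtract (3397/2240)·k_4 from -869/2080*y - 11/26*z**2 - 3/5*z + 501/2080 → 979/4480*z**2 - 89/280*z - 2403/4480
  leading term z**2: no divisor's leading term divides it; move 979/4480*z**2 to the remainder.
  leading term z: no divisor's leading term divides it; move -89/280*z to the remainder.
  leading term 1: no divisor's leading term divides it; move -2403/4480 to the remainder.
  remainder 979/4480*z**2 - 89/280*z - 2403/4480 ≠ 0; add k_5 = 979/4480*z**2 - 89/280*z - 2403/4480 to the basis.

The other S-polynomials (S(h_2,h_3), S(h_1,k_4), S(h_2,k_4), S(h_3,k_4), S(h_1,k_5), S(h_2,k_5), S(h_3,k_5), S(k_4,k_5)) all reduce to 0 modulo the current basis, so we have a Gröbner basis.
Inter-reduce: drop elements whose leading term is divisible by another's, tail-reduce, and make monic.
Reduced Gröbner basis: {x + 8/11*z - 3/11, y + 32/11*z + 21/11, z**2 - 16/11*z - 27/11}.

These coincide, so the ideals are equal.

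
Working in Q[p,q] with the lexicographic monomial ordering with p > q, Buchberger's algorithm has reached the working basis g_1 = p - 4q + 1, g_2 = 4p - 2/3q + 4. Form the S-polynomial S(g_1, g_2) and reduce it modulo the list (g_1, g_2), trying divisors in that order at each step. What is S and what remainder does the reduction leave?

S(g_1, g_2) = -23/6q; remainder on division = -23/6q.

lcm(LM(g_1), LM(g_2)) = p.
S = (lcm/LT(g_1))·g_1 − (lcm/LT(g_2))·g_2 = -23/6q.
Reduce S modulo (g_1, g_2) in that order:
  leading term q: no divisor's leading term divides it; move -23/6q to the remainder.
The remainder -23/6q is nonzero, so it would be added as the next basis element.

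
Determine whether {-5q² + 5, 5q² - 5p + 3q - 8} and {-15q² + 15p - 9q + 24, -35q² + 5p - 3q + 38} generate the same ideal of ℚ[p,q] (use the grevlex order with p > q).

Since reduced Gröbner bases are canonical representatives of ideals under a given ordering, it suffices to compute and compare them.
Buchberger on the first generating set:
f_1 = -5q² + 5, LT = q².
f_2 = 5q² - 5p + 3q - 8, LT = q².

S(f_1,f_2): lcm = q². S = p - ⅗q + ⅗.
  leading term p: no divisor's leading term divides it; move p to the remainder.
  leading term q: no divisor's leading term divides it; move -⅗q to the remainder.
  leading term 1: no divisor's leading term divides it; move ⅗ to the remainder.
  remainder p - ⅗q + ⅗ ≠ 0; add g_3 = p - ⅗q + ⅗ to the basis.

The other S-polynomials (S(f_1,g_3), S(f_2,g_3)) all reduce to 0 modulo the current basis, so we have a Gröbner basis.
Inter-reduce: drop elements whose leading term is divisible by another's, tail-reduce, and make monic.
Reduced Gröbner basis: {q² - 1, p - ⅗q + ⅗}.

Buchberger on the second generating set:
h_1 = -15q² + 15p - 9q + 24, LT = q².
h_2 = -35q² + 5p - 3q + 38, LT = q².

S(h_1,h_2): lcm = q². S = -6/7p + 18/35q - 18/35.
  leading term p: no divisor's leading term divides it; move -6/7p to the remainder.
  leading term q: no divisor's leading term divides it; move 18/35q to the remainder.
  leading term 1: no divisor's leading term divides it; move -18/35 to the remainder.
  remainder -6/7p + 18/35q - 18/35 ≠ 0; add k_3 = -6/7p + 18/35q - 18/35 to the basis.

The other S-polynomials (S(h_1,k_3), S(h_2,k_3)) all reduce to 0 modulo the current basis, so we have a Gröbner basis.
Inter-reduce: drop elements whose leading term is divisible by another's, tail-reduce, and make monic.
Reduced Gröbner basis: {q² - 1, p - ⅗q + ⅗}.

The two bases agree; hence the ideals are identical.
The same test decides containment: I ⊆ J iff every generator of I reduces to 0 modulo a Gröbner basis of J.

Yes, the ideals are equal.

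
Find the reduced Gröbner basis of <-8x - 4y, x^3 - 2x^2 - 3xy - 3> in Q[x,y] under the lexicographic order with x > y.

G = {x + 1/2y, y^3 - 8y^2 + 24}

f_1 = -8x - 4y, LT = x.
f_2 = x^3 - 2x^2 - 3xy - 3, LT = x^3.

S(f_1,f_2): lcm = x^3. S = 1/2x^2y + 2x^2 + 3xy + 3.
  leading term x^2y: subtract (-1/16xy)·f_1 from 1/2x^2y + 2x^2 + 3xy + 3 → 2x^2 - 1/4xy^2 + 3xy + 3
  leading term x^2: subtract (-1/4x)·f_1 from 2x^2 - 1/4xy^2 + 3xy + 3 → -1/4xy^2 + 2xy + 3
  leading term xy^2: subtract (1/32y^2)·f_1 from -1/4xy^2 + 2xy + 3 → 2xy + 1/8y^3 + 3
  leading term xy: subtract (-1/4y)·f_1 from 2xy + 1/8y^3 + 3 → 1/8y^3 - y^2 + 3
  leading term y^3: no divisor's leading term divides it; move 1/8y^3 to the remainder.
  leading term y^2: no divisor's leading term divides it; move -y^2 to the remainder.
  leading term 1: no divisor's leading term divides it; move 3 to the remainder.
  remainder 1/8y^3 - y^2 + 3 ≠ 0; add g_3 = 1/8y^3 - y^2 + 3 to the basis.

S(f_1,g_3): leading monomials are coprime, so the S-polynomial reduces to 0 (Buchberger's first criterion).
S(f_2,g_3): leading monomials are coprime, so the S-polynomial reduces to 0 (Buchberger's first criterion).
Every S-polynomial of the final basis reduces to 0, so we have a Gröbner basis.
Inter-reduce: drop elements whose leading term is divisible by another's, tail-reduce, and make monic.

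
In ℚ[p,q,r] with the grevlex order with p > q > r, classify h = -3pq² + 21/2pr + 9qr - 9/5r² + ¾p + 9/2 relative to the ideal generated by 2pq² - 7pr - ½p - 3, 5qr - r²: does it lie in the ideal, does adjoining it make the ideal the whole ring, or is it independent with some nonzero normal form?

First compute the reduced Gröbner basis of I by Buchberger's algorithm.
f_1 = 2pq² - 7pr - ½p - 3, LT = pq².
f_2 = 5qr - r², LT = qr.

S(f_1,f_2): lcm = pq²r. S = ⅕pqr² - 7/2pr² - ¼pr - 3/2r.
  reduce S modulo (f_1, f_2):
  remainder 1/25pr³ - 7/2pr² - ¼pr - 3/2r ≠ 0; add k_3 = 1/25pr³ - 7/2pr² - ¼pr - 3/2r to the basis.

The other S-polynomials (S(f_1,k_3), S(f_2,k_3)) all reduce to 0 modulo the current basis, so we have a Gröbner basis.
Inter-reduce: drop elements whose leading term is divisible by another's, tail-reduce, and make monic.
Reduced Gröbner basis: {pr³ - 175/2pr² - 25/4pr - 75/2r, pq² - 7/2pr - ¼p - 3/2, qr - ⅕r²}.
Label its elements g_1 = pr³ - 175/2pr² - 25/4pr - 75/2r, g_2 = pq² - 7/2pr - ¼p - 3/2, g_3 = qr - ⅕r².

Reduce h = -3pq² + 21/2pr + 9qr - 9/5r² + ¾p + 9/2 modulo G:
  leading term pq²: subtract (-3)·g_2 from -3pq² + 21/2pr + 9qr - 9/5r² + ¾p + 9/2 → 9qr - 9/5r²
  leading term qr: subtract (9)·g_3 from 9qr - 9/5r² → 0
  normal form = 0.
Since the normal form is 0, h ∈ I.

The remainder on division by a Gröbner basis is unique — it is the normal form.

-3pq² + 21/2pr + 9qr - 9/5r² + ¾p + 9/2 lies in I (it reduces to 0).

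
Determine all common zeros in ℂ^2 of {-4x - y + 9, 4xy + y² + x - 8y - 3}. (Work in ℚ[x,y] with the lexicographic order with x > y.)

Compute a lex Gröbner basis by Buchberger's algorithm.
f_1 = -4x - y + 9, LT = x.
f_2 = 4xy + x + y² - 8y - 3, LT = xy.

S(f_1,f_2): lcm = xy. S = -¼x - ¼y + ¾.
  leading term x: subtract (1/16)·f_1 from -¼x - ¼y + ¾ → -3/16y + 3/16
  leading term y: no divisor's leading term divides it; move -3/16y to the remainder.
  leading term 1: no divisor's leading term divides it; move 3/16 to the remainder.
  remainder -3/16y + 3/16 ≠ 0; add h_3 = -3/16y + 3/16 to the basis.

The other S-polynomials (S(f_1,h_3), S(f_2,h_3)) all reduce to 0 modulo the current basis, so we have a Gröbner basis.
Inter-reduce: drop elements whose leading term is divisible by another's, tail-reduce, and make monic.
Reduced Gröbner basis: {x - 2, y - 1}.

From the last basis element, y - 1 = 0, so y takes values in {1}. Each choice, substituted upward through the basis, yields the corresponding point(s) of the solution set.
  y = 1: the earlier basis element becomes x - 2 = 0, giving x = 2 — point (2, 1).
Substituting each solution back into the original system confirms all equations vanish.

{(2, 1)}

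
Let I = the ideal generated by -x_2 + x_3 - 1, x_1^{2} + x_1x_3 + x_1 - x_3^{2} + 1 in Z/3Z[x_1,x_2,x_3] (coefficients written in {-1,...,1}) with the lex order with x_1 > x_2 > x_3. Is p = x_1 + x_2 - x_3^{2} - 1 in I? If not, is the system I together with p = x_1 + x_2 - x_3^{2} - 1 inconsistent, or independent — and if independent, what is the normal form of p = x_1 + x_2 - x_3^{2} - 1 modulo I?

x_1 + x_2 - x_3^{2} - 1 is independent of I; its normal form modulo I is x_1 - x_3^{2} + x_3 + 1.

First compute the reduced Gröbner basis of I by Buchberger's algorithm.
f_1 = -x_2 + x_3 - 1, LT = x_2.
f_2 = x_1^{2} + x_1x_3 + x_1 - x_3^{2} + 1, LT = x_1^{2}.

The S-polynomials (S(f_1,f_2)) all reduce to 0 modulo the current basis, so we have a Gröbner basis.
Inter-reduce: drop elements whose leading term is divisible by another's, tail-reduce, and make monic.
Reduced Gröbner basis: {x_1^{2} + x_1x_3 + x_1 - x_3^{2} + 1, x_2 - x_3 + 1}.
Label its elements g_1 = x_1^{2} + x_1x_3 + x_1 - x_3^{2} + 1, g_2 = x_2 - x_3 + 1.

Reduce p = x_1 + x_2 - x_3^{2} - 1 modulo G:
  leading term x_1: no divisor's leading term divides it; move x_1 to the remainder.
  leading term x_2: subtract (1)·g_2 from x_2 - x_3^{2} - 1 → -x_3^{2} + x_3 + 1
  leading term x_3^{2}: no divisor's leading term divides it; move -x_3^{2} to the remainder.
  leading term x_3: no divisor's leading term divides it; move x_3 to the remainder.
  leading term 1: no divisor's leading term divides it; move 1 to the remainder.
  normal form = x_1 - x_3^{2} + x_3 + 1.
The normal form is nonzero, so p ∉ I. Since p minus its normal form lies in I, I + (p) = I + (r) where r = x_1 - x_3^{2} + x_3 + 1; decide whether this ideal is the whole ring.
Run Buchberger on G together with r (pairs among the g_i already reduce to 0 since G is a Gröbner basis):
g_1 = x_1^{2} + x_1x_3 + x_1 - x_3^{2} + 1, LT = x_1^{2}.
g_2 = x_2 - x_3 + 1, LT = x_2.
r = x_1 - x_3^{2} + x_3 + 1, LT = x_1.

S(g_1,r): lcm = x_1^{2}. S = x_1x_3^{2} - x_3^{2} + 1.
  leading term x_1x_3^{2}: subtract (x_3^{2})·r from x_1x_3^{2} - x_3^{2} + 1 → x_3^{4} - x_3^{3} + x_3^{2} + 1
  leading term x_3^{4}: no divisor's leading term divides it; move x_3^{4} to the remainder.
  leading term x_3^{3}: no divisor's leading term divides it; move -x_3^{3} to the remainder.
  leading term x_3^{2}: no divisor's leading term divides it; move x_3^{2} to the remainder.
  leading term 1: no divisor's leading term divides it; move 1 to the remainder.
  remainder x_3^{4} - x_3^{3} + x_3^{2} + 1 ≠ 0; add m_4 = x_3^{4} - x_3^{3} + x_3^{2} + 1 to the basis.

The other S-polynomials (S(g_1,g_2), S(g_2,r), S(g_1,m_4), S(g_2,m_4), S(r,m_4)) all reduce to 0 modulo the current basis, so we have a Gröbner basis.
Inter-reduce: drop elements whose leading term is divisible by another's, tail-reduce, and make monic.
Reduced Gröbner basis: {x_1 - x_3^{2} + x_3 + 1, x_2 - x_3 + 1, x_3^{4} - x_3^{3} + x_3^{2} + 1}.
The reduced Gröbner basis of I + (p) is {x_1 - x_3^{2} + x_3 + 1, x_2 - x_3 + 1, x_3^{4} - x_3^{3} + x_3^{2} + 1} ≠ {1}, a proper ideal, so the enlarged system stays consistent: p is independent of I, with normal form x_1 - x_3^{2} + x_3 + 1.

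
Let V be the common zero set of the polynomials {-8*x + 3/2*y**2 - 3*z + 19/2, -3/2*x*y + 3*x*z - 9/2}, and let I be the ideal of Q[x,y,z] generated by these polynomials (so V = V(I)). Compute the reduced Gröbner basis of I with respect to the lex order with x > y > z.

G = {x - 3/16*y**2 + 3/8*z - 19/16, y**3 - 2*y**2*z - 2*y*z + 19/3*y + 4*z**2 - 38/3*z + 16}

f_1 = -8*x + 3/2*y**2 - 3*z + 19/2, LT = x.
f_2 = -3/2*x*y + 3*x*z - 9/2, LT = x*y.

S(f_1,f_2): lcm = x*y. S = 2*x*z - 3/16*y**3 + 3/8*y*z - 19/16*y - 3.
  leading term x*z: subtract (-1/4*z)·f_1 from 2*x*z - 3/16*y**3 + 3/8*y*z - 19/16*y - 3 → -3/16*y**3 + 3/8*y**2*z + 3/8*y*z - 19/16*y - 3/4*z**2 + 19/8*z - 3
  leading term y**3: no divisor's leading term divides it; move -3/16*y**3 to the remainder.
  leading term y**2*z: no divisor's leading term divides it; move 3/8*y**2*z to the remainder.
  leading term y*z: no divisor's leading term divides it; move 3/8*y*z to the remainder.
  leading term y: no divisor's leading term divides it; move -19/16*y to the remainder.
  leading term z**2: no divisor's leading term divides it; move -3/4*z**2 to the remainder.
  leading term z: no divisor's leading term divides it; move 19/8*z to the remainder.
  leading term 1: no divisor's leading term divides it; move -3 to the remainder.
  remainder -3/16*y**3 + 3/8*y**2*z + 3/8*y*z - 19/16*y - 3/4*z**2 + 19/8*z - 3 ≠ 0; add g_3 = -3/16*y**3 + 3/8*y**2*z + 3/8*y*z - 19/16*y - 3/4*z**2 + 19/8*z - 3 to the basis.

The other S-polynomials (S(f_1,g_3), S(f_2,g_3)) all reduce to 0 modulo the current basis, so we have a Gröbner basis.
Inter-reduce: drop elements whose leading term is divisible by another's, tail-reduce, and make monic.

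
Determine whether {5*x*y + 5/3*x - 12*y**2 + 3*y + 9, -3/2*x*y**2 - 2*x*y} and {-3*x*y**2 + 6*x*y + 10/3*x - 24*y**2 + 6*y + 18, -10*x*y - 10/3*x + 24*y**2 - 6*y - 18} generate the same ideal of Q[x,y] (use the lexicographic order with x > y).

Two ideals are equal iff their reduced Gröbner bases coincide (the reduced basis is unique for a fixed ordering).
Buchberger on the first generating set:
f_1 = 5*x*y + 5/3*x - 12*y**2 + 3*y + 9, LT = x*y.
f_2 = -3/2*x*y**2 - 2*x*y, LT = x*y**2.

S(f_1,f_2): lcm = x*y**2. S = -x*y - 12/5*y**3 + 3/5*y**2 + 9/5*y.
  leading term x*y: subtract (-1/5)·f_1 from -x*y - 12/5*y**3 + 3/5*y**2 + 9/5*y → 1/3*x - 12/5*y**3 - 9/5*y**2 + 12/5*y + 9/5
  leading term x: no divisor's leading term divides it; move 1/3*x to the remainder.
  leading term y**3: no divisor's leading term divides it; move -12/5*y**3 to the remainder.
  leading term y**2: no divisor's leading term divides it; move -9/5*y**2 to the remainder.
  leading term y: no divisor's leading term divides it; move 12/5*y to the remainder.
  leading term 1: no divisor's leading term divides it; move 9/5 to the remainder.
  remainder 1/3*x - 12/5*y**3 - 9/5*y**2 + 12/5*y + 9/5 ≠ 0; add g_3 = 1/3*x - 12/5*y**3 - 9/5*y**2 + 12/5*y + 9/5 to the basis.

S(f_1,g_3): lcm = x*y. S = 1/3*x + 36/5*y**4 + 27/5*y**3 - 48/5*y**2 - 24/5*y + 9/5.
  leading term x: subtract (1)·g_3 from 1/3*x + 36/5*y**4 + 27/5*y**3 - 48/5*y**2 - 24/5*y + 9/5 → 36/5*y**4 + 39/5*y**3 - 39/5*y**2 - 36/5*y
  leading term y**4: no divisor's leading term divides it; move 36/5*y**4 to the remainder.
  leading term y**3: no divisor's leading term divides it; move 39/5*y**3 to the remainder.
  leading term y**2: no divisor's leading term divides it; move -39/5*y**2 to the remainder.
  leading term y: no divisor's leading term divides it; move -36/5*y to the remainder.
  remainder 36/5*y**4 + 39/5*y**3 - 39/5*y**2 - 36/5*y ≠ 0; add g_4 = 36/5*y**4 + 39/5*y**3 - 39/5*y**2 - 36/5*y to the basis.

The other S-polynomials (S(f_2,g_3), S(f_1,g_4), S(f_2,g_4), S(g_3,g_4)) all reduce to 0 modulo the current basis, so we have a Gröbner basis.
Inter-reduce: drop elements whose leading term is divisible by another's, tail-reduce, and make monic.
Reduced Gröbner basis: {x - 36/5*y**3 - 27/5*y**2 + 36/5*y + 27/5, y**4 + 13/12*y**3 - 13/12*y**2 - y}.

Buchberger on the second generating set:
h_1 = -3*x*y**2 + 6*x*y + 10/3*x - 24*y**2 + 6*y + 18, LT = x*y**2.
h_2 = -10*x*y - 10/3*x + 24*y**2 - 6*y - 18, LT = x*y.

S(h_1,h_2): lcm = x*y**2. S = -7/3*x*y - 10/9*x + 12/5*y**3 + 37/5*y**2 - 19/5*y - 6.
  leading term x*y: subtract (7/30)·h_2 from -7/3*x*y - 10/9*x + 12/5*y**3 + 37/5*y**2 - 19/5*y - 6 → -1/3*x + 12/5*y**3 + 9/5*y**2 - 12/5*y - 9/5
  leading term x: no divisor's leading term divides it; move -1/3*x to the remainder.
  leading term y**3: no divisor's leading term divides it; move 12/5*y**3 to the remainder.
  leading term y**2: no divisor's leading term divides it; move 9/5*y**2 to the remainder.
  leading term y: no divisor's leading term divides it; move -12/5*y to the remainder.
  leading term 1: no divisor's leading term divides it; move -9/5 to the remainder.
  remainder -1/3*x + 12/5*y**3 + 9/5*y**2 - 12/5*y - 9/5 ≠ 0; add k_3 = -1/3*x + 12/5*y**3 + 9/5*y**2 - 12/5*y - 9/5 to the basis.

S(h_1,k_3): lcm = x*y**2. S = -2*x*y - 10/9*x + 36/5*y**5 + 27/5*y**4 - 36/5*y**3 + 13/5*y**2 - 2*y - 6.
  leading term x*y: subtract (1/5)·h_2 from -2*x*y - 10/9*x + 36/5*y**5 + 27/5*y**4 - 36/5*y**3 + 13/5*y**2 - 2*y - 6 → -4/9*x + 36/5*y**5 + 27/5*y**4 - 36/5*y**3 - 11/5*y**2 - 4/5*y - 12/5
  leading term x: subtract (4/3)·k_3 from -4/9*x + 36/5*y**5 + 27/5*y**4 - 36/5*y**3 - 11/5*y**2 - 4/5*y - 12/5 → 36/5*y**5 + 27/5*y**4 - 52/5*y**3 - 23/5*y**2 + 12/5*y
  leading term y**5: no divisor's leading term divides it; move 36/5*y**5 to the remainder.
  leading term y**4: no divisor's leading term divides it; move 27/5*y**4 to the remainder.
  leading term y**3: no divisor's leading term divides it; move -52/5*y**3 to the remainder.
  leading term y**2: no divisor's leading term divides it; move -23/5*y**2 to the remainder.
  leading term y: no divisor's leading term divides it; move 12/5*y to the remainder.
  remainder 36/5*y**5 + 27/5*y**4 - 52/5*y**3 - 23/5*y**2 + 12/5*y ≠ 0; add k_4 = 36/5*y**5 + 27/5*y**4 - 52/5*y**3 - 23/5*y**2 + 12/5*y to the basis.

S(h_2,k_3): lcm = x*y. S = 1/3*x + 36/5*y**4 + 27/5*y**3 - 48/5*y**2 - 24/5*y + 9/5.
  leading term x: subtract (-1)·k_3 from 1/3*x + 36/5*y**4 + 27/5*y**3 - 48/5*y**2 - 24/5*y + 9/5 → 36/5*y**4 + 39/5*y**3 - 39/5*y**2 - 36/5*y
  leading term y**4: no divisor's leading term divides it; move 36/5*y**4 to the remainder.
  leading term y**3: no divisor's leading term divides it; move 39/5*y**3 to the remainder.
  leading term y**2: no divisor's leading term divides it; move -39/5*y**2 to the remainder.
  leading term y: no divisor's leading term divides it; move -36/5*y to the remainder.
  remainder 36/5*y**4 + 39/5*y**3 - 39/5*y**2 - 36/5*y ≠ 0; add k_5 = 36/5*y**4 + 39/5*y**3 - 39/5*y**2 - 36/5*y to the basis.

The other S-polynomials (S(h_1,k_4), S(h_2,k_4), S(k_3,k_4), S(h_1,k_5), S(h_2,k_5), S(k_3,k_5), S(k_4,k_5)) all reduce to 0 modulo the current basis, so we have a Gröbner basis.
Inter-reduce: drop elements whose leading term is divisible by another's, tail-reduce, and make monic.
Reduced Gröbner basis: {x - 36/5*y**3 - 27/5*y**2 + 36/5*y + 27/5, y**4 + 13/12*y**3 - 13/12*y**2 - y}.

Same reduced basis, so the two generating sets span the same ideal.

Yes, the ideals are equal.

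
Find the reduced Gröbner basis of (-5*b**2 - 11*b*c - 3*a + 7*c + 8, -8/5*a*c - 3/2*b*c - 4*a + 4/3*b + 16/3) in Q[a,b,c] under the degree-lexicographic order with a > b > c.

Buchberger's algorithm terminates because the ascending chain of leading-term ideals stabilizes.

f_1 = -5*b**2 - 11*b*c - 3*a + 7*c + 8, LT = b**2.
f_2 = -8/5*a*c - 3/2*b*c - 4*a + 4/3*b + 16/3, LT = a*c.

The S-polynomials (S(f_1,f_2)) all reduce to 0 modulo the current basis, so we have a Gröbner basis.

G = {a*c + 15/16*b*c + 5/2*a - 5/6*b - 10/3, b**2 + 11/5*b*c + 3/5*a - 7/5*c - 8/5}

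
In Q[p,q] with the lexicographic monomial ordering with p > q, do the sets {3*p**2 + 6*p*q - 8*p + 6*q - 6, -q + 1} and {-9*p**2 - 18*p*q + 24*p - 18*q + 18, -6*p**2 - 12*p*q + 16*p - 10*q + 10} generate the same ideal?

Yes, the ideals are equal.

Equality of ideals is decidable: compute both reduced Gröbner bases (unique for the ordering) and check whether they agree.
Buchberger on the first generating set:
f_1 = 3*p**2 + 6*p*q - 8*p + 6*q - 6, LT = p**2.
f_2 = -q + 1, LT = q.

The S-polynomials (S(f_1,f_2)) all reduce to 0 modulo the current basis, so we have a Gröbner basis.
Inter-reduce: drop elements whose leading term is divisible by another's, tail-reduce, and make monic.
Reduced Gröbner basis: {p**2 - 2/3*p, q - 1}.

Buchberger on the second generating set:
h_1 = -9*p**2 - 18*p*q + 24*p - 18*q + 18, LT = p**2.
h_2 = -6*p**2 - 12*p*q + 16*p - 10*q + 10, LT = p**2.

S(h_1,h_2): lcm = p**2. S = 1/3*q - 1/3.
  leading term q: no divisor's leading term divides it; move 1/3*q to the remainder.
  leading term 1: no divisor's leading term divides it; move -1/3 to the remainder.
  remainder 1/3*q - 1/3 ≠ 0; add k_3 = 1/3*q - 1/3 to the basis.

The other S-polynomials (S(h_1,k_3), S(h_2,k_3)) all reduce to 0 modulo the current basis, so we have a Gröbner basis.
Inter-reduce: drop elements whose leading term is divisible by another's, tail-reduce, and make monic.
Reduced Gröbner basis: {p**2 - 2/3*p, q - 1}.

Same reduced basis, so the two generating sets span the same ideal.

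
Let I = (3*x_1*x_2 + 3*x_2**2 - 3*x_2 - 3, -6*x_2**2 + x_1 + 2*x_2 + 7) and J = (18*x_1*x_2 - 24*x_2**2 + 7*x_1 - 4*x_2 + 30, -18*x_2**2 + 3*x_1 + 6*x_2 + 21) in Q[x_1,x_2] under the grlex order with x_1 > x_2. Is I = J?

Two ideals are equal iff their reduced Gröbner bases coincide (the reduced basis is unique for a fixed ordering).
Buchberger on the first generating set:
f_1 = 3*x_1*x_2 + 3*x_2**2 - 3*x_2 - 3, LT = x_1*x_2.
f_2 = -6*x_2**2 + x_1 + 2*x_2 + 7, LT = x_2**2.

S(f_1,f_2): lcm = x_1*x_2**2. S = x_2**3 + 1/6*x_1**2 + 1/3*x_1*x_2 - x_2**2 + 7/6*x_1 - x_2.
  leading term x_2**3: subtract (-1/6*x_2)·f_2 from x_2**3 + 1/6*x_1**2 + 1/3*x_1*x_2 - x_2**2 + 7/6*x_1 - x_2 → 1/6*x_1**2 + 1/2*x_1*x_2 - 2/3*x_2**2 + 7/6*x_1 + 1/6*x_2
  leading term x_1**2: no divisor's leading term divides it; move 1/6*x_1**2 to the remainder.
  leading term x_1*x_2: subtract (1/6)·f_1 from 1/2*x_1*x_2 - 2/3*x_2**2 + 7/6*x_1 + 1/6*x_2 → -7/6*x_2**2 + 7/6*x_1 + 2/3*x_2 + 1/2
  leading term x_2**2: subtract (7/36)·f_2 from -7/6*x_2**2 + 7/6*x_1 + 2/3*x_2 + 1/2 → 35/36*x_1 + 5/18*x_2 - 31/36
  leading term x_1: no divisor's leading term divides it; move 35/36*x_1 to the remainder.
  leading term x_2: no divisor's leading term divides it; move 5/18*x_2 to the remainder.
  leading term 1: no divisor's leading term divides it; move -31/36 to the remainder.
  remainder 1/6*x_1**2 + 35/36*x_1 + 5/18*x_2 - 31/36 ≠ 0; add g_3 = 1/6*x_1**2 + 35/36*x_1 + 5/18*x_2 - 31/36 to the basis.

The other S-polynomials (S(f_1,g_3), S(f_2,g_3)) all reduce to 0 modulo the current basis, so we have a Gröbner basis.
Inter-reduce: drop elements whose leading term is divisible by another's, tail-reduce, and make monic.
Reduced Gröbner basis: {x_1**2 + 35/6*x_1 + 5/3*x_2 - 31/6, x_1*x_2 + 1/6*x_1 - 2/3*x_2 + 1/6, x_2**2 - 1/6*x_1 - 1/3*x_2 - 7/6}.

Buchberger on the second generating set:
h_1 = 18*x_1*x_2 - 24*x_2**2 + 7*x_1 - 4*x_2 + 30, LT = x_1*x_2.
h_2 = -18*x_2**2 + 3*x_1 + 6*x_2 + 21, LT = x_2**2.

S(h_1,h_2): lcm = x_1*x_2**2. S = -4/3*x_2**3 + 1/6*x_1**2 + 13/18*x_1*x_2 - 2/9*x_2**2 + 7/6*x_1 + 5/3*x_2.
  leading term x_2**3: subtract (2/27*x_2)·h_2 from -4/3*x_2**3 + 1/6*x_1**2 + 13/18*x_1*x_2 - 2/9*x_2**2 + 7/6*x_1 + 5/3*x_2 → 1/6*x_1**2 + 1/2*x_1*x_2 - 2/3*x_2**2 + 7/6*x_1 + 1/9*x_2
  leading term x_1**2: no divisor's leading term divides it; move 1/6*x_1**2 to the remainder.
  leading term x_1*x_2: subtract (1/36)·h_1 from 1/2*x_1*x_2 - 2/3*x_2**2 + 7/6*x_1 + 1/9*x_2 → 35/36*x_1 + 2/9*x_2 - 5/6
  leading term x_1: no divisor's leading term divides it; move 35/36*x_1 to the remainder.
  leading term x_2: no divisor's leading term divides it; move 2/9*x_2 to the remainder.
  leading term 1: no divisor's leading term divides it; move -5/6 to the remainder.
  remainder 1/6*x_1**2 + 35/36*x_1 + 2/9*x_2 - 5/6 ≠ 0; add k_3 = 1/6*x_1**2 + 35/36*x_1 + 2/9*x_2 - 5/6 to the basis.

The other S-polynomials (S(h_1,k_3), S(h_2,k_3)) all reduce to 0 modulo the current basis, so we have a Gröbner basis.
Inter-reduce: drop elements whose leading term is divisible by another's, tail-reduce, and make monic.
Reduced Gröbner basis: {x_1**2 + 35/6*x_1 + 4/3*x_2 - 5, x_1*x_2 + 1/6*x_1 - 2/3*x_2 + 1/9, x_2**2 - 1/6*x_1 - 1/3*x_2 - 7/6}.

Since the reduced bases disagree, the two ideals are not the same.

No, the ideals differ.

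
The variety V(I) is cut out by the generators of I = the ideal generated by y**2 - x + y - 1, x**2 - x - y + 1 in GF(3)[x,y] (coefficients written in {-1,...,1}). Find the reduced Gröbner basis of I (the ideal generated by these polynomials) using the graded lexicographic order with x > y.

G = {x**2 - x - y + 1, y**2 - x + y - 1}

The reduced Gröbner basis is the canonical form of the ideal for this ordering.

f_1 = y**2 - x + y - 1, LT = y**2.
f_2 = x**2 - x - y + 1, LT = x**2.

The S-polynomials (S(f_1,f_2)) all reduce to 0 modulo the current basis, so we have a Gröbner basis.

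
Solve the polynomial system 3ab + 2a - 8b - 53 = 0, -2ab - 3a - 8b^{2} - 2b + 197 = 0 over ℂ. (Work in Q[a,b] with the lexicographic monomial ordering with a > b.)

Compute a lex Gröbner basis by Buchberger's algorithm.
f_1 = 3ab + 2a - 8b - 53, LT = ab.
f_2 = -2ab - 3a - 8b^{2} - 2b + 197, LT = ab.

S(f_1,f_2): lcm = ab. S = -\tfrac{5}{6}a - 4b^{2} - \tfrac{11}{3}b + \tfrac{485}{6}.
  leading term a: no divisor's leading term divides it; move -\tfrac{5}{6}a to the remainder.
  leading term b^{2}: no divisor's leading term divides it; move -4b^{2} to the remainder.
  leading term b: no divisor's leading term divides it; move -\tfrac{11}{3}b to the remainder.
  leading term 1: no divisor's leading term divides it; move \tfrac{485}{6} to the remainder.
  remainder -\tfrac{5}{6}a - 4b^{2} - \tfrac{11}{3}b + \tfrac{485}{6} ≠ 0; add h_3 = -\tfrac{5}{6}a - 4b^{2} - \tfrac{11}{3}b + \tfrac{485}{6} to the basis.

S(f_1,h_3): lcm = ab. S = \tfrac{2}{3}a - \tfrac{24}{5}b^{3} - \tfrac{22}{5}b^{2} + \tfrac{283}{3}b - \tfrac{53}{3}.
  leading term a: subtract (-\tfrac{4}{5})·h_3 from \tfrac{2}{3}a - \tfrac{24}{5}b^{3} - \tfrac{22}{5}b^{2} + \tfrac{283}{3}b - \tfrac{53}{3} → -\tfrac{24}{5}b^{3} - \tfrac{38}{5}b^{2} + \tfrac{457}{5}b + 47
  leading term b^{3}: no divisor's leading term divides it; move -\tfrac{24}{5}b^{3} to the remainder.
  leading term b^{2}: no divisor's leading term divides it; move -\tfrac{38}{5}b^{2} to the remainder.
  leading term b: no divisor's leading term divides it; move \tfrac{457}{5}b to the remainder.
  leading term 1: no divisor's leading term divides it; move 47 to the remainder.
  remainder -\tfrac{24}{5}b^{3} - \tfrac{38}{5}b^{2} + \tfrac{457}{5}b + 47 ≠ 0; add h_4 = -\tfrac{24}{5}b^{3} - \tfrac{38}{5}b^{2} + \tfrac{457}{5}b + 47 to the basis.

The other S-polynomials (S(f_2,h_3), S(f_1,h_4), S(f_2,h_4), S(h_3,h_4)) all reduce to 0 modulo the current basis, so we have a Gröbner basis.
Inter-reduce: drop elements whose leading term is divisible by another's, tail-reduce, and make monic.
Reduced Gröbner basis: {a + \tfrac{24}{5}b^{2} + \tfrac{22}{5}b - 97, b^{3} + \tfrac{19}{12}b^{2} - \tfrac{457}{24}b - \tfrac{235}{24}}.

Since the basis is lex-ordered, b^{3} + \tfrac{19}{12}b^{2} - \tfrac{457}{24}b - \tfrac{235}{24} is univariate in b. Its roots are {-5, -1/2, 47/12}. Back-substituting each root into the other basis elements fixes the other coordinates.
  b = -5: the earlier basis element becomes a + 1 = 0, giving a = -1 — point (-1, -5).
  b = -1/2: the earlier basis element becomes a - 98 = 0, giving a = 98 — point (98, -1/2).
  b = 47/12: the earlier basis element becomes a - \tfrac{92}{15} = 0, giving a = 92/15 — point (92/15, 47/12).

{(-1, -5), (98, -1/2), (92/15, 47/12)}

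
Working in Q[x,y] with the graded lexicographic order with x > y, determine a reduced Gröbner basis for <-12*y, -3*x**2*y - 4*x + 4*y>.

G = {x, y}

The reduced Gröbner basis is the canonical form of the ideal for this ordering.

f_1 = -12*y, LT = y.
f_2 = -3*x**2*y - 4*x + 4*y, LT = x**2*y.

S(f_1,f_2): lcm = x**2*y. S = -4/3*x + 4/3*y.
  reduce S modulo (f_1, f_2):
  remainder -4/3*x ≠ 0; add g_3 = -4/3*x to the basis.

The other S-polynomials (S(f_1,g_3), S(f_2,g_3)) all reduce to 0 modulo the current basis, so we have a Gröbner basis.
Inter-reduce: drop elements whose leading term is divisible by another's, tail-reduce, and make monic.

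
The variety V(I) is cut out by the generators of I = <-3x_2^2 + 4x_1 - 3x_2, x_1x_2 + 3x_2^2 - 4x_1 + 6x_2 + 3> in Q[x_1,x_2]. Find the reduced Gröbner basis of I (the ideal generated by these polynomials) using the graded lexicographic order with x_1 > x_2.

f_1 = -3x_2^2 + 4x_1 - 3x_2, LT = x_2^2.
f_2 = x_1x_2 + 3x_2^2 - 4x_1 + 6x_2 + 3, LT = x_1x_2.

S(f_1,f_2): lcm = x_1x_2^2. S = -3x_2^3 - 4/3x_1^2 + 5x_1x_2 - 6x_2^2 - 3x_2.
  leading term x_2^3: subtract (x_2)·f_1 from -3x_2^3 - 4/3x_1^2 + 5x_1x_2 - 6x_2^2 - 3x_2 → -4/3x_1^2 + x_1x_2 - 3x_2^2 - 3x_2
  leading term x_1^2: no divisor's leading term divides it; move -4/3x_1^2 to the remainder.
  leading term x_1x_2: subtract (1)·f_2 from x_1x_2 - 3x_2^2 - 3x_2 → -6x_2^2 + 4x_1 - 9x_2 - 3
  leading term x_2^2: subtract (2)·f_1 from -6x_2^2 + 4x_1 - 9x_2 - 3 → -4x_1 - 3x_2 - 3
  leading term x_1: no divisor's leading term divides it; move -4x_1 to the remainder.
  leading term x_2: no divisor's leading term divides it; move -3x_2 to the remainder.
  leading term 1: no divisor's leading term divides it; move -3 to the remainder.
  remainder -4/3x_1^2 - 4x_1 - 3x_2 - 3 ≠ 0; add g_3 = -4/3x_1^2 - 4x_1 - 3x_2 - 3 to the basis.

S(f_1,g_3): leading monomials are coprime, so the S-polynomial reduces to 0 (Buchberger's first criterion).
S(f_2,g_3): lcm = x_1^2x_2. S = 3x_1x_2^2 - 4x_1^2 + 3x_1x_2 - 9/4x_2^2 + 3x_1 - 9/4x_2.
  leading term x_1x_2^2: subtract (-x_1)·f_1 from 3x_1x_2^2 - 4x_1^2 + 3x_1x_2 - 9/4x_2^2 + 3x_1 - 9/4x_2 → -9/4x_2^2 + 3x_1 - 9/4x_2
  leading term x_2^2: subtract (3/4)·f_1 from -9/4x_2^2 + 3x_1 - 9/4x_2 → 0
  remainder 0.

Every S-polynomial of the final basis reduces to 0, so we have a Gröbner basis.

G = {x_1^2 + 3x_1 + 9/4x_2 + 9/4, x_1x_2 + 3x_2 + 3, x_2^2 - 4/3x_1 + x_2}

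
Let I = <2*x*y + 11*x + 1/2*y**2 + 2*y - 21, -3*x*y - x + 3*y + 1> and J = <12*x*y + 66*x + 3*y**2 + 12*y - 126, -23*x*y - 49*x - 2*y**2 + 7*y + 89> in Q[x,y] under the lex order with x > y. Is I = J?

Yes, the ideals are equal.

For a fixed monomial order, each ideal has a unique reduced Gröbner basis; comparing bases decides equality.
Buchberger on the first generating set:
f_1 = 2*x*y + 11*x + 1/2*y**2 + 2*y - 21, LT = x*y.
f_2 = -3*x*y - x + 3*y + 1, LT = x*y.

S(f_1,f_2): lcm = x*y. S = 31/6*x + 1/4*y**2 + 2*y - 61/6.
  leading term x: no divisor's leading term divides it; move 31/6*x to the remainder.
  leading term y**2: no divisor's leading term divides it; move 1/4*y**2 to the remainder.
  leading term y: no divisor's leading term divides it; move 2*y to the remainder.
  leading term 1: no divisor's leading term divides it; move -61/6 to the remainder.
  remainder 31/6*x + 1/4*y**2 + 2*y - 61/6 ≠ 0; add g_3 = 31/6*x + 1/4*y**2 + 2*y - 61/6 to the basis.

S(f_1,g_3): lcm = x*y. S = 11/2*x - 3/62*y**3 - 17/124*y**2 + 92/31*y - 21/2.
  leading term x: subtract (33/31)·g_3 from 11/2*x - 3/62*y**3 - 17/124*y**2 + 92/31*y - 21/2 → -3/62*y**3 - 25/62*y**2 + 26/31*y + 10/31
  leading term y**3: no divisor's leading term divides it; move -3/62*y**3 to the remainder.
  leading term y**2: no divisor's leading term divides it; move -25/62*y**2 to the remainder.
  leading term y: no divisor's leading term divides it; move 26/31*y to the remainder.
  leading term 1: no divisor's leading term divides it; move 10/31 to the remainder.
  remainder -3/62*y**3 - 25/62*y**2 + 26/31*y + 10/31 ≠ 0; add g_4 = -3/62*y**3 - 25/62*y**2 + 26/31*y + 10/31 to the basis.

The other S-polynomials (S(f_2,g_3), S(f_1,g_4), S(f_2,g_4), S(g_3,g_4)) all reduce to 0 modulo the current basis, so we have a Gröbner basis.
Inter-reduce: drop elements whose leading term is divisible by another's, tail-reduce, and make monic.
Reduced Gröbner basis: {x + 3/62*y**2 + 12/31*y - 61/31, y**3 + 25/3*y**2 - 52/3*y - 20/3}.

Buchberger on the second generating set:
h_1 = 12*x*y + 66*x + 3*y**2 + 12*y - 126, LT = x*y.
h_2 = -23*x*y - 49*x - 2*y**2 + 7*y + 89, LT = x*y.

S(h_1,h_2): lcm = x*y. S = 155/46*x + 15/92*y**2 + 30/23*y - 305/46.
  leading term x: no divisor's leading term divides it; move 155/46*x to the remainder.
  leading term y**2: no divisor's leading term divides it; move 15/92*y**2 to the remainder.
  leading term y: no divisor's leading term divides it; move 30/23*y to the remainder.
  leading term 1: no divisor's leading term divides it; move -305/46 to the remainder.
  remainder 155/46*x + 15/92*y**2 + 30/23*y - 305/46 ≠ 0; add k_3 = 155/46*x + 15/92*y**2 + 30/23*y - 305/46 to the basis.

S(h_1,k_3): lcm = x*y. S = 11/2*x - 3/62*y**3 - 17/124*y**2 + 92/31*y - 21/2.
  leading term x: subtract (253/155)·k_3 from 11/2*x - 3/62*y**3 - 17/124*y**2 + 92/31*y - 21/2 → -3/62*y**3 - 25/62*y**2 + 26/31*y + 10/31
  leading term y**3: no divisor's leading term divides it; move -3/62*y**3 to the remainder.
  leading term y**2: no divisor's leading term divides it; move -25/62*y**2 to the remainder.
  leading term y: no divisor's leading term divides it; move 26/31*y to the remainder.
  leading term 1: no divisor's leading term divides it; move 10/31 to the remainder.
  remainder -3/62*y**3 - 25/62*y**2 + 26/31*y + 10/31 ≠ 0; add k_4 = -3/62*y**3 - 25/62*y**2 + 26/31*y + 10/31 to the basis.

The other S-polynomials (S(h_2,k_3), S(h_1,k_4), S(h_2,k_4), S(k_3,k_4)) all reduce to 0 modulo the current basis, so we have a Gröbner basis.
Inter-reduce: drop elements whose leading term is divisible by another's, tail-reduce, and make monic.
Reduced Gröbner basis: {x + 3/62*y**2 + 12/31*y - 61/31, y**3 + 25/3*y**2 - 52/3*y - 20/3}.

The two bases agree; hence the ideals are identical.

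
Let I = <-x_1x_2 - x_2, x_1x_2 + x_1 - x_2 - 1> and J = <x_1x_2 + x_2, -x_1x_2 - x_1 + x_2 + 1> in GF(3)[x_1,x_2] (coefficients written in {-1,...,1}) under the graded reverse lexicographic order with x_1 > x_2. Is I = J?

For a fixed monomial order, each ideal has a unique reduced Gröbner basis; comparing bases decides equality.
Buchberger on the first generating set:
f_1 = -x_1x_2 - x_2, LT = x_1x_2.
f_2 = x_1x_2 + x_1 - x_2 - 1, LT = x_1x_2.

S(f_1,f_2): lcm = x_1x_2. S = -x_1 - x_2 + 1.
  leading term x_1: no divisor's leading term divides it; move -x_1 to the remainder.
  leading term x_2: no divisor's leading term divides it; move -x_2 to the remainder.
  leading term 1: no divisor's leading term divides it; move 1 to the remainder.
  remainder -x_1 - x_2 + 1 ≠ 0; add g_3 = -x_1 - x_2 + 1 to the basis.

S(f_1,g_3): lcm = x_1x_2. S = -x_2^2 - x_2.
  leading term x_2^2: no divisor's leading term divides it; move -x_2^2 to the remainder.
  leading term x_2: no divisor's leading term divides it; move -x_2 to the remainder.
  remainder -x_2^2 - x_2 ≠ 0; add g_4 = -x_2^2 - x_2 to the basis.

S(f_2,g_3): lcm = x_1x_2. S = -x_2^2 + x_1 - 1.
  leading term x_2^2: subtract (1)·g_4 from -x_2^2 + x_1 - 1 → x_1 + x_2 - 1
  leading term x_1: subtract (-1)·g_3 from x_1 + x_2 - 1 → 0
  remainder 0.

S(f_1,g_4): lcm = x_1x_2^2. S = -x_1x_2 + x_2^2.
  leading term x_1x_2: subtract (1)·f_1 from -x_1x_2 + x_2^2 → x_2^2 + x_2
  leading term x_2^2: subtract (-1)·g_4 from x_2^2 + x_2 → 0
  remainder 0.

S(f_2,g_4): lcm = x_1x_2^2. S = -x_2^2 - x_2.
  leading term x_2^2: subtract (1)·g_4 from -x_2^2 - x_2 → 0
  remainder 0.

S(g_3,g_4): leading monomials are coprime, so the S-polynomial reduces to 0 (Buchberger's first criterion).
Every S-polynomial of the final basis reduces to 0, so we have a Gröbner basis.
Inter-reduce: drop elements whose leading term is divisible by another's, tail-reduce, and make monic.
Reduced Gröbner basis: {x_2^2 + x_2, x_1 + x_2 - 1}.

Buchberger on the second generating set:
h_1 = x_1x_2 + x_2, LT = x_1x_2.
h_2 = -x_1x_2 - x_1 + x_2 + 1, LT = x_1x_2.

S(h_1,h_2): lcm = x_1x_2. S = -x_1 - x_2 + 1.
  leading term x_1: no divisor's leading term divides it; move -x_1 to the remainder.
  leading term x_2: no divisor's leading term divides it; move -x_2 to the remainder.
  leading term 1: no divisor's leading term divides it; move 1 to the remainder.
  remainder -x_1 - x_2 + 1 ≠ 0; add k_3 = -x_1 - x_2 + 1 to the basis.

S(h_1,k_3): lcm = x_1x_2. S = -x_2^2 - x_2.
  leading term x_2^2: no divisor's leading term divides it; move -x_2^2 to the remainder.
  leading term x_2: no divisor's leading term divides it; move -x_2 to the remainder.
  remainder -x_2^2 - x_2 ≠ 0; add k_4 = -x_2^2 - x_2 to the basis.

S(h_2,k_3): lcm = x_1x_2. S = -x_2^2 + x_1 - 1.
  leading term x_2^2: subtract (1)·k_4 from -x_2^2 + x_1 - 1 → x_1 + x_2 - 1
  leading term x_1: subtract (-1)·k_3 from x_1 + x_2 - 1 → 0
  remainder 0.

S(h_1,k_4): lcm = x_1x_2^2. S = -x_1x_2 + x_2^2.
  leading term x_1x_2: subtract (-1)·h_1 from -x_1x_2 + x_2^2 → x_2^2 + x_2
  leading term x_2^2: subtract (-1)·k_4 from x_2^2 + x_2 → 0
  remainder 0.

S(h_2,k_4): lcm = x_1x_2^2. S = -x_2^2 - x_2.
  leading term x_2^2: subtract (1)·k_4 from -x_2^2 - x_2 → 0
  remainder 0.

S(k_3,k_4): leading monomials are coprime, so the S-polynomial reduces to 0 (Buchberger's first criterion).
Every S-polynomial of the final basis reduces to 0, so we have a Gröbner basis.
Inter-reduce: drop elements whose leading term is divisible by another's, tail-reduce, and make monic.
Reduced Gröbner basis: {x_2^2 + x_2, x_1 + x_2 - 1}.

These coincide, so the ideals are equal.

Yes, the ideals are equal.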